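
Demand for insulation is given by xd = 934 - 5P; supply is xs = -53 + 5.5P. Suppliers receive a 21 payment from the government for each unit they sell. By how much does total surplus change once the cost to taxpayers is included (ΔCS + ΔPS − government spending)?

Pre-subsidy: 934 - 5P = -53 + 5.5P gives P* = 94, x* = 464.
With the subsidy, sellers receive Ps = Pb + 21 for each unit, where Pb is the price buyers pay.
Supply in terms of Pb becomes xs = -53 + 5.5(Pb + 21) = 62.5 + 5.5Pb. Setting this equal to demand: 934 - 5Pb = 62.5 + 5.5Pb, so Pb = 83.
Sellers receive Ps = 83 + 21 = 104; x' = 934 − 5·83 = 519.
ΔCS = ½(464 + 519)(94 − 83) = 5406.5; ΔPS = ½(464 + 519)(104 − 94) = 4915.
Government spending = 21 × 519 = 10899.
Net change = 5406.5 + 4915 − 10899 = -577.5. The loss equals the DWL triangle ½·21·55.

Net change in total surplus = -577.5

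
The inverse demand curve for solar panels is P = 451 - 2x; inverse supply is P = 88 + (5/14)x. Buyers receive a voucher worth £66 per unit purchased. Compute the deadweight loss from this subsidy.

Pre-subsidy: 451 - 2x = 88 + (5/14)x gives x* = 154 and P* = 143.
With the rebate, buyers effectively pay Pb = Ps − 66, where Ps is the price sellers receive.
On the curves, Pb = 451 - 2x and Ps = 88 + (5/14)x; the wedge Ps − Pb = 66 gives 88 + (5/14)x − (451 - 2x) = 66, so x' = 182.
Then Pb = 451 − 2·182 = 87 and Ps = 88 + (5/14)·182 = 153.
The subsidy expands output by 182 − 154 = 28 past the efficient level; on those units the gap between marginal cost and willingness to pay runs from 0 up to 66.
DWL = ½ × 66 × 28 = 924.

Deadweight loss = £924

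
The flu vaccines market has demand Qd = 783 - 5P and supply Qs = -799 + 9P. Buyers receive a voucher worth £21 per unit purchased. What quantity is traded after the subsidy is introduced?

Pre-subsidy: 783 - 5P = -799 + 9P gives P* = 113, Q* = 218.
With the rebate, buyers effectively pay Pb = Ps − 21, where Ps is the price sellers receive.
Demand in terms of Ps becomes Qd = 783 − 5(Ps − 21) = 888 - 5Ps. Setting this equal to supply: 888 - 5Ps = -799 + 9Ps, so Ps = 120.5.
Buyers pay Pb = 120.5 − 21 = 99.5; Q' = -799 + 9·120.5 = 285.5.

Q' = 285.5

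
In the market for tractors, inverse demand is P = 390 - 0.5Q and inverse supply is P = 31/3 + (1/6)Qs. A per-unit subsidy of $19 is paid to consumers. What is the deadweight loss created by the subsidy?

Pre-subsidy: 390 - 0.5Q = 31/3 + (1/6)Q gives Q* = 569.5 and P* = 105.25.
With the rebate, buyers effectively pay Pb = Ps − 19, where Ps is the price sellers receive.
On the curves, Pb = 390 - 0.5Q and Ps = 31/3 + (1/6)Q; the wedge Ps − Pb = 19 gives 31/3 + (1/6)Q − (390 - 0.5Q) = 19, so Q' = 598.
Then Pb = 390 − 0.5·598 = 91 and Ps = 31/3 + (1/6)·598 = 110.
The subsidy expands output by 598 − 569.5 = 28.5 past the efficient level; on those units the gap between marginal cost and willingness to pay runs from 0 up to 19.
DWL = ½ × 19 × 28.5 = 270.75.

Deadweight loss = $270.75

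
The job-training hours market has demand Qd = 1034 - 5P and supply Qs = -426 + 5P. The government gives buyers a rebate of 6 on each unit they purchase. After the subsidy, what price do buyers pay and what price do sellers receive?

Pre-subsidy: 1034 - 5P = -426 + 5P gives P* = 146, Q* = 304.
With the rebate, buyers effectively pay Pb = Ps − 6, where Ps is the price sellers receive.
Demand in terms of Ps becomes Qd = 1034 − 5(Ps − 6) = 1064 - 5Ps. Setting this equal to supply: 1064 - 5Ps = -426 + 5Ps, so Ps = 149.
Buyers pay Pb = 149 − 6 = 143; Q' = -426 + 5·149 = 319.

Buyers pay 143; sellers receive 149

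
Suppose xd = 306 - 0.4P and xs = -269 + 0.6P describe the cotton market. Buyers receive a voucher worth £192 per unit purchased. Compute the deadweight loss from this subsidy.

Pre-subsidy: 306 - 0.4P = -269 + 0.6P gives P* = 575, x* = 76.
With the rebate, buyers effectively pay Pb = Ps − 192, where Ps is the price sellers receive.
Demand in terms of Ps becomes xd = 306 − 0.4(Ps − 192) = 382.8 - 0.4Ps. Setting this equal to supply: 382.8 - 0.4Ps = -269 + 0.6Ps, so Ps = 651.8.
Buyers pay Pb = 651.8 − 192 = 459.8; x' = -269 + 0.6·651.8 = 122.08.
The subsidy expands output by 122.08 − 76 = 46.08 past the efficient level; on those units the gap between marginal cost and willingness to pay runs from 0 up to 192.
DWL = ½ × 192 × 46.08 = 4423.68.

Deadweight loss = £4423.68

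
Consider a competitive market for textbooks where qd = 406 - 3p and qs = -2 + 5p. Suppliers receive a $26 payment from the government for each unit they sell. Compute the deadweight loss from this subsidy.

Pre-subsidy: 406 - 3p = -2 + 5p gives p* = 51, q* = 253.
With the subsidy, sellers receive ps = pb + 26 for each unit, where pb is the price buyers pay.
Supply in terms of pb becomes qs = -2 + 5(pb + 26) = 128 + 5pb. Setting this equal to demand: 406 - 3pb = 128 + 5pb, so pb = 34.75.
Sellers receive ps = 34.75 + 26 = 60.75; q' = 406 − 3·34.75 = 301.75.
The subsidy expands output by 301.75 − 253 = 48.75 past the efficient level; on those units the gap between marginal cost and willingness to pay runs from 0 up to 26.
DWL = ½ × 26 × 48.75 = 633.75.

Deadweight loss = $633.75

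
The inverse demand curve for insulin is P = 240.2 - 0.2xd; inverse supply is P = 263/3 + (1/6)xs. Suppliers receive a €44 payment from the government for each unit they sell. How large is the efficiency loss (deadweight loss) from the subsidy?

Deadweight loss = €2640

Pre-subsidy: 240.2 - 0.2x = 263/3 + (1/6)x gives x* = 416 and P* = 157.
With the subsidy, sellers receive Ps = Pb + 44 for each unit, where Pb is the price buyers pay.
On the curves, Pb = 240.2 - 0.2x and Ps = 263/3 + (1/6)x; the wedge Ps − Pb = 44 gives 263/3 + (1/6)x − (240.2 - 0.2x) = 44, so x' = 536.
Then Pb = 240.2 − 0.2·536 = 133 and Ps = 263/3 + (1/6)·536 = 177.
The subsidy expands output by 536 − 416 = 120 past the efficient level; on those units the gap between marginal cost and willingness to pay runs from 0 up to 44.
DWL = ½ × 44 × 120 = 2640.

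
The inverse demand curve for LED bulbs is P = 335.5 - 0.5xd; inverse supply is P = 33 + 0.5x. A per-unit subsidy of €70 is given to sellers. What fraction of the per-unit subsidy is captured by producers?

Pre-subsidy: 335.5 - 0.5x = 33 + 0.5x gives x* = 302.5 and P* = 184.25.
With the subsidy, sellers receive Ps = Pb + 70 for each unit, where Pb is the price buyers pay.
On the curves, Pb = 335.5 - 0.5x and Ps = 33 + 0.5x; the wedge Ps − Pb = 70 gives 33 + 0.5x − (335.5 - 0.5x) = 70, so x' = 372.5.
Then Pb = 335.5 − 0.5·372.5 = 149.25 and Ps = 33 + 0.5·372.5 = 219.25.
Buyers' price falls by P* − Pb = 184.25 − 149.25 = 35; sellers' price rises by Ps − P* = 219.25 − 184.25 = 35.
So producers capture 35/70 = 0.5 of each unit of subsidy.

Producer share = 0.5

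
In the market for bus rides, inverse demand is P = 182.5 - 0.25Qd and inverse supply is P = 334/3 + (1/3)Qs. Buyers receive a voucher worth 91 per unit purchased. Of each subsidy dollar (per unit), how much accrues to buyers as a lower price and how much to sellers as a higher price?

Buyers gain 39 per unit; sellers gain 52 per unit

Pre-subsidy: 182.5 - 0.25Q = 334/3 + (1/3)Q gives Q* = 122 and P* = 152.
With the rebate, buyers effectively pay Pb = Ps − 91, where Ps is the price sellers receive.
On the curves, Pb = 182.5 - 0.25Q and Ps = 334/3 + (1/3)Q; the wedge Ps − Pb = 91 gives 334/3 + (1/3)Q − (182.5 - 0.25Q) = 91, so Q' = 278.
Then Pb = 182.5 − 0.25·278 = 113 and Ps = 334/3 + (1/3)·278 = 204.
Buyers' price falls by P* − Pb = 152 − 113 = 39; sellers' price rises by Ps − P* = 204 − 152 = 52.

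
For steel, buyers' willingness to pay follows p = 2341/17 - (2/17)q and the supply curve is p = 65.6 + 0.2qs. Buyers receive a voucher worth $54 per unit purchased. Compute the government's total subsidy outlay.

Government cost = $21438

Pre-subsidy: 2341/17 - (2/17)q = 65.6 + 0.2q gives q* = 227 and p* = 111.
With the rebate, buyers effectively pay pb = ps − 54, where ps is the price sellers receive.
On the curves, pb = 2341/17 - (2/17)q and ps = 65.6 + 0.2q; the wedge ps − pb = 54 gives 65.6 + 0.2q − (2341/17 - (2/17)q) = 54, so q' = 397.
Then pb = 2341/17 − (2/17)·397 = 91 and ps = 65.6 + 0.2·397 = 145.
Government outlay = subsidy × quantity = 54 × 397 = 21438.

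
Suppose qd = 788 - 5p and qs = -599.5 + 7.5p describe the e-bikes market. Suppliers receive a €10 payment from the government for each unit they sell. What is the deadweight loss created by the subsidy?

Pre-subsidy: 788 - 5p = -599.5 + 7.5p gives p* = 111, q* = 233.
With the subsidy, sellers receive ps = pb + 10 for each unit, where pb is the price buyers pay.
Supply in terms of pb becomes qs = -599.5 + 7.5(pb + 10) = -524.5 + 7.5pb. Setting this equal to demand: 788 - 5pb = -524.5 + 7.5pb, so pb = 105.
Sellers receive ps = 105 + 10 = 115; q' = 788 − 5·105 = 263.
The subsidy expands output by 263 − 233 = 30 past the efficient level; on those units the gap between marginal cost and willingness to pay runs from 0 up to 10.
DWL = ½ × 10 × 30 = 150.

Deadweight loss = €150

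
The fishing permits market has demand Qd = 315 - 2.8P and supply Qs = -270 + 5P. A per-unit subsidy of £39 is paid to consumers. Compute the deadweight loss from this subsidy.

Deadweight loss = £1365

Pre-subsidy: 315 - 2.8P = -270 + 5P gives P* = 75, Q* = 105.
With the rebate, buyers effectively pay Pb = Ps − 39, where Ps is the price sellers receive.
Demand in terms of Ps becomes Qd = 315 − 2.8(Ps − 39) = 424.2 - 2.8Ps. Setting this equal to supply: 424.2 - 2.8Ps = -270 + 5Ps, so Ps = 89.
Buyers pay Pb = 89 − 39 = 50; Q' = -270 + 5·89 = 175.
The subsidy expands output by 175 − 105 = 70 past the efficient level; on those units the gap between marginal cost and willingness to pay runs from 0 up to 39.
DWL = ½ × 39 × 70 = 1365.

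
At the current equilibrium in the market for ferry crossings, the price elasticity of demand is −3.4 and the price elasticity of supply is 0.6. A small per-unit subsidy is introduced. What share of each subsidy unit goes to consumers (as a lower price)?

Consumer share = 0.15

For a small subsidy around the equilibrium, the benefit split depends on the relative slopes, which at a point are proportional to the elasticities.
Buyer share = εs/(εs + |εd|) = 0.6/(0.6 + 3.4) = 0.15; seller share = |εd|/(εs + |εd|) = 0.85.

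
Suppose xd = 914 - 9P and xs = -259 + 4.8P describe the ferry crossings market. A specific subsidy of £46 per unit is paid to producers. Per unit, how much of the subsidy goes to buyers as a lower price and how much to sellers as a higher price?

Pre-subsidy: 914 - 9P = -259 + 4.8P gives P* = 85, x* = 149.
With the subsidy, sellers receive Ps = Pb + 46 for each unit, where Pb is the price buyers pay.
Supply in terms of Pb becomes xs = -259 + 4.8(Pb + 46) = -38.2 + 4.8Pb. Setting this equal to demand: 914 - 9Pb = -38.2 + 4.8Pb, so Pb = 69.
Sellers receive Ps = 69 + 46 = 115; x' = 914 − 9·69 = 293.
Buyers' price falls by P* − Pb = 85 − 69 = 16; sellers' price rises by Ps − P* = 115 − 85 = 30.

Buyers gain £16 per unit; sellers gain £30 per unit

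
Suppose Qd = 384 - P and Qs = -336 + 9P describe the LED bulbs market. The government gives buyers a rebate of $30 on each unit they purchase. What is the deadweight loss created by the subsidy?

Pre-subsidy: 384 - P = -336 + 9P gives P* = 72, Q* = 312.
With the rebate, buyers effectively pay Pb = Ps − 30, where Ps is the price sellers receive.
Demand in terms of Ps becomes Qd = 384 − 1(Ps − 30) = 414 - Ps. Setting this equal to supply: 414 - Ps = -336 + 9Ps, so Ps = 75.
Buyers pay Pb = 75 − 30 = 45; Q' = -336 + 9·75 = 339.
The subsidy expands output by 339 − 312 = 27 past the efficient level; on those units the gap between marginal cost and willingness to pay runs from 0 up to 30.
DWL = ½ × 30 × 27 = 405.

Deadweight loss = $405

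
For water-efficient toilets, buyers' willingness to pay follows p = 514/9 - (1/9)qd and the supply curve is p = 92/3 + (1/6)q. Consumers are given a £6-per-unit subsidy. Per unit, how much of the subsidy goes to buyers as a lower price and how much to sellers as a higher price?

Buyers gain £2.4 per unit; sellers gain £3.6 per unit

Pre-subsidy: 514/9 - (1/9)q = 92/3 + (1/6)q gives q* = 95.2 and p* = 698/15.
With the rebate, buyers effectively pay pb = ps − 6, where ps is the price sellers receive.
On the curves, pb = 514/9 - (1/9)q and ps = 92/3 + (1/6)q; the wedge ps − pb = 6 gives 92/3 + (1/6)q − (514/9 - (1/9)q) = 6, so q' = 116.8.
Then pb = 514/9 − (1/9)·116.8 = 662/15 and ps = 92/3 + (1/6)·116.8 = 752/15.
Buyers' price falls by p* − pb = 698/15 − 662/15 = 2.4; sellers' price rises by ps − p* = 752/15 − 698/15 = 3.6.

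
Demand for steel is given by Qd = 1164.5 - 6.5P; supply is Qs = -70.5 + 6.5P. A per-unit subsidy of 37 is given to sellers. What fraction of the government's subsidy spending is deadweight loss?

DWL / government spending = 481/5338

Pre-subsidy: 1164.5 - 6.5P = -70.5 + 6.5P gives P* = 95, Q* = 547.
With the subsidy, sellers receive Ps = Pb + 37 for each unit, where Pb is the price buyers pay.
Supply in terms of Pb becomes Qs = -70.5 + 6.5(Pb + 37) = 170 + 6.5Pb. Setting this equal to demand: 1164.5 - 6.5Pb = 170 + 6.5Pb, so Pb = 76.5.
Sellers receive Ps = 76.5 + 37 = 113.5; Q' = 1164.5 − 6.5·76.5 = 667.25.
ΔCS = ½(547 + 667.25)(95 − 76.5) = 11231.8125; ΔPS = ½(547 + 667.25)(113.5 − 95) = 11231.8125.
Government spending = 37 × 667.25 = 24688.25.
DWL = ½ × 37 × (667.25 − 547) = 2224.625; fraction = 2224.625 / 24688.25 = 481/5338.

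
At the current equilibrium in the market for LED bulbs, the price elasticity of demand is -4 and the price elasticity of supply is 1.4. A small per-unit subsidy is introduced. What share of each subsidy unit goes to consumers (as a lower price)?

Consumer share = 7/27

For a small subsidy around the equilibrium, the benefit split depends on the relative slopes, which at a point are proportional to the elasticities.
Buyer share = εs/(εs + |εd|) = 1.4/(1.4 + 4) = 7/27; seller share = |εd|/(εs + |εd|) = 20/27.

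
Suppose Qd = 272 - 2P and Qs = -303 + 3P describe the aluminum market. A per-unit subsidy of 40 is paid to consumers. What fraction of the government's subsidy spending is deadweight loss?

Pre-subsidy: 272 - 2P = -303 + 3P gives P* = 115, Q* = 42.
With the rebate, buyers effectively pay Pb = Ps − 40, where Ps is the price sellers receive.
Demand in terms of Ps becomes Qd = 272 − 2(Ps − 40) = 352 - 2Ps. Setting this equal to supply: 352 - 2Ps = -303 + 3Ps, so Ps = 131.
Buyers pay Pb = 131 − 40 = 91; Q' = -303 + 3·131 = 90.
ΔCS = ½(42 + 90)(115 − 91) = 1584; ΔPS = ½(42 + 90)(131 − 115) = 1056.
Government spending = 40 × 90 = 3600.
DWL = ½ × 40 × (90 − 42) = 960; fraction = 960 / 3600 = 4/15.

DWL / government spending = 4/15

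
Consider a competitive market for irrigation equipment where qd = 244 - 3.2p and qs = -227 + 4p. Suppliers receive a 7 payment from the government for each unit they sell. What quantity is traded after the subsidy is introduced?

q' = 424/9

Pre-subsidy: 244 - 3.2p = -227 + 4p gives p* = 785/12, q* = 104/3.
With the subsidy, sellers receive ps = pb + 7 for each unit, where pb is the price buyers pay.
Supply in terms of pb becomes qs = -227 + 4(pb + 7) = -199 + 4pb. Setting this equal to demand: 244 - 3.2pb = -199 + 4pb, so pb = 2215/36.
Sellers receive ps = 2215/36 + 7 = 2467/36; q' = 244 − 3.2·(2215/36) = 424/9.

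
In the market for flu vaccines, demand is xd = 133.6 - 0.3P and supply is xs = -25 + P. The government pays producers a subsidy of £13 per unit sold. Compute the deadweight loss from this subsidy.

Pre-subsidy: 133.6 - 0.3P = -25 + P gives P* = 122, x* = 97.
With the subsidy, sellers receive Ps = Pb + 13 for each unit, where Pb is the price buyers pay.
Supply in terms of Pb becomes xs = -25 + 1(Pb + 13) = -12 + Pb. Setting this equal to demand: 133.6 - 0.3Pb = -12 + Pb, so Pb = 112.
Sellers receive Ps = 112 + 13 = 125; x' = 133.6 − 0.3·112 = 100.
The subsidy expands output by 100 − 97 = 3 past the efficient level; on those units the gap between marginal cost and willingness to pay runs from 0 up to 13.
DWL = ½ × 13 × 3 = 19.5.

Deadweight loss = £19.5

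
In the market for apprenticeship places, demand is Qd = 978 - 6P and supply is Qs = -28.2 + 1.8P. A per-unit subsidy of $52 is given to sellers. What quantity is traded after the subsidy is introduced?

Pre-subsidy: 978 - 6P = -28.2 + 1.8P gives P* = 129, Q* = 204.
With the subsidy, sellers receive Ps = Pb + 52 for each unit, where Pb is the price buyers pay.
Supply in terms of Pb becomes Qs = -28.2 + 1.8(Pb + 52) = 65.4 + 1.8Pb. Setting this equal to demand: 978 - 6Pb = 65.4 + 1.8Pb, so Pb = 117.
Sellers receive Ps = 117 + 52 = 169; Q' = 978 − 6·117 = 276.

Q' = 276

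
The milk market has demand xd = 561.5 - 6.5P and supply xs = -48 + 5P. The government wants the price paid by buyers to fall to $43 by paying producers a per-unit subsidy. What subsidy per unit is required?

Required subsidy s = $23 per unit

At a buyer price of 43, quantity demanded is 561.5 − 6.5·43 = 282.
Sellers supply 282 only when they receive Ps with -48 + 5·Ps = 282, i.e. Ps = 66.
s = Ps − Pb = 66 − 43 = 23.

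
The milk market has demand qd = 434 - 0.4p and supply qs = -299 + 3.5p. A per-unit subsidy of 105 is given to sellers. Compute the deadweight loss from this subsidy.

Pre-subsidy: 434 - 0.4p = -299 + 3.5p gives p* = 7330/39, q* = 13994/39.
With the subsidy, sellers receive ps = pb + 105 for each unit, where pb is the price buyers pay.
Supply in terms of pb becomes qs = -299 + 3.5(pb + 105) = 68.5 + 3.5pb. Setting this equal to demand: 434 - 0.4pb = 68.5 + 3.5pb, so pb = 3655/39.
Sellers receive ps = 3655/39 + 105 = 7750/39; q' = 434 − 0.4·(3655/39) = 15464/39.
The subsidy expands output by 15464/39 − 13994/39 = 490/13 past the efficient level; on those units the gap between marginal cost and willingness to pay runs from 0 up to 105.
DWL = ½ × 105 × 490/13 = 25725/13.

Deadweight loss = 25725/13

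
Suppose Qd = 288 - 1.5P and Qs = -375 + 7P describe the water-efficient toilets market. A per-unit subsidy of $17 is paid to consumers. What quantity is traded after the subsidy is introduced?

Pre-subsidy: 288 - 1.5P = -375 + 7P gives P* = 78, Q* = 171.
With the rebate, buyers effectively pay Pb = Ps − 17, where Ps is the price sellers receive.
Demand in terms of Ps becomes Qd = 288 − 1.5(Ps − 17) = 313.5 - 1.5Ps. Setting this equal to supply: 313.5 - 1.5Ps = -375 + 7Ps, so Ps = 81.
Buyers pay Pb = 81 − 17 = 64; Q' = -375 + 7·81 = 192.

Q' = 192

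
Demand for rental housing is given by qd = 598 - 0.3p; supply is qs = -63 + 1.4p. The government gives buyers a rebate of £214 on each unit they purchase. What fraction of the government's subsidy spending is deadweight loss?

DWL / government spending = 321/6487

Pre-subsidy: 598 - 0.3p = -63 + 1.4p gives p* = 6610/17, q* = 8183/17.
With the rebate, buyers effectively pay pb = ps − 214, where ps is the price sellers receive.
Demand in terms of ps becomes qd = 598 − 0.3(ps − 214) = 662.2 - 0.3ps. Setting this equal to supply: 662.2 - 0.3ps = -63 + 1.4ps, so ps = 7252/17.
Buyers pay pb = 7252/17 − 214 = 3614/17; q' = -63 + 1.4·(7252/17) = 45409/85.
ΔCS = ½(8183/17 + 45409/85)(6610/17 − 3614/17) = 129313352/1445; ΔPS = ½(8183/17 + 45409/85)(7252/17 − 6610/17) = 27710004/1445.
Government spending = 214 × 45409/85 = 9717526/85.
DWL = ½ × 214 × (45409/85 − 8183/17) = 480858/85; fraction = (480858/85) / (9717526/85) = 321/6487.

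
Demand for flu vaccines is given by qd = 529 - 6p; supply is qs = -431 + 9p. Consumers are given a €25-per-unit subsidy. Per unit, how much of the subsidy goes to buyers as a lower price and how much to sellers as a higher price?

Buyers gain €15 per unit; sellers gain €10 per unit

Pre-subsidy: 529 - 6p = -431 + 9p gives p* = 64, q* = 145.
With the rebate, buyers effectively pay pb = ps − 25, where ps is the price sellers receive.
Demand in terms of ps becomes qd = 529 − 6(ps − 25) = 679 - 6ps. Setting this equal to supply: 679 - 6ps = -431 + 9ps, so ps = 74.
Buyers pay pb = 74 − 25 = 49; q' = -431 + 9·74 = 235.
Buyers' price falls by p* − pb = 64 − 49 = 15; sellers' price rises by ps − p* = 74 − 64 = 10.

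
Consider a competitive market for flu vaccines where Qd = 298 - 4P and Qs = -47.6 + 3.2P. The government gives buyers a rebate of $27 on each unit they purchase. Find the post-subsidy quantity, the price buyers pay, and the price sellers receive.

Q' = 154; buyers pay $36; sellers receive $63

Pre-subsidy: 298 - 4P = -47.6 + 3.2P gives P* = 48, Q* = 106.
With the rebate, buyers effectively pay Pb = Ps − 27, where Ps is the price sellers receive.
Demand in terms of Ps becomes Qd = 298 − 4(Ps − 27) = 406 - 4Ps. Setting this equal to supply: 406 - 4Ps = -47.6 + 3.2Ps, so Ps = 63.
Buyers pay Pb = 63 − 27 = 36; Q' = -47.6 + 3.2·63 = 154.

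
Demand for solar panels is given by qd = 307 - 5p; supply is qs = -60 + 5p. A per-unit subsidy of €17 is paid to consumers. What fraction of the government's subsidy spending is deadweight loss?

DWL / government spending = 85/664

Pre-subsidy: 307 - 5p = -60 + 5p gives p* = 36.7, q* = 123.5.
With the rebate, buyers effectively pay pb = ps − 17, where ps is the price sellers receive.
Demand in terms of ps becomes qd = 307 − 5(ps − 17) = 392 - 5ps. Setting this equal to supply: 392 - 5ps = -60 + 5ps, so ps = 45.2.
Buyers pay pb = 45.2 − 17 = 28.2; q' = -60 + 5·45.2 = 166.
ΔCS = ½(123.5 + 166)(36.7 − 28.2) = 1230.375; ΔPS = ½(123.5 + 166)(45.2 − 36.7) = 1230.375.
Government spending = 17 × 166 = 2822.
DWL = ½ × 17 × (166 − 123.5) = 361.25; fraction = 361.25 / 2822 = 85/664.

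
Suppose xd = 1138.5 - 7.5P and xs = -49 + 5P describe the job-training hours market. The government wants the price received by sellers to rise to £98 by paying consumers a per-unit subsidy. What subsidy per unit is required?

Required subsidy s = £5 per unit

At a seller price of 98, quantity supplied is -49 + 5·98 = 441.
Buyers absorb 441 only when they pay Pb with 1138.5 − 7.5·Pb = 441, i.e. Pb = 93.
s = Ps − Pb = 98 − 93 = 5.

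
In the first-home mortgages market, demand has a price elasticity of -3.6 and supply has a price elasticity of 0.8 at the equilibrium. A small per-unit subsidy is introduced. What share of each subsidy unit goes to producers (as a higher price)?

Producer share = 9/11

For a small subsidy around the equilibrium, the benefit split depends on the relative slopes, which at a point are proportional to the elasticities.
Buyer share = εs/(εs + |εd|) = 0.8/(0.8 + 3.6) = 2/11; seller share = |εd|/(εs + |εd|) = 9/11.
So producers capture 9/11 of the subsidy.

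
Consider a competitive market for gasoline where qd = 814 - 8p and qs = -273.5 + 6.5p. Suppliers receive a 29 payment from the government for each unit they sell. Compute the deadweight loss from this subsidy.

Deadweight loss = 1508

Pre-subsidy: 814 - 8p = -273.5 + 6.5p gives p* = 75, q* = 214.
With the subsidy, sellers receive ps = pb + 29 for each unit, where pb is the price buyers pay.
Supply in terms of pb becomes qs = -273.5 + 6.5(pb + 29) = -85 + 6.5pb. Setting this equal to demand: 814 - 8pb = -85 + 6.5pb, so pb = 62.
Sellers receive ps = 62 + 29 = 91; q' = 814 − 8·62 = 318.
The subsidy expands output by 318 − 214 = 104 past the efficient level; on those units the gap between marginal cost and willingness to pay runs from 0 up to 29.
DWL = ½ × 29 × 104 = 1508.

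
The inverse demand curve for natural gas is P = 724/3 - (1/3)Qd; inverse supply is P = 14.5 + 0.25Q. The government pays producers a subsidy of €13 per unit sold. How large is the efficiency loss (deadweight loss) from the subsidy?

Deadweight loss = 1014/7

Pre-subsidy: 724/3 - (1/3)Q = 14.5 + 0.25Q gives Q* = 2722/7 and P* = 782/7.
With the subsidy, sellers receive Ps = Pb + 13 for each unit, where Pb is the price buyers pay.
On the curves, Pb = 724/3 - (1/3)Q and Ps = 14.5 + 0.25Q; the wedge Ps − Pb = 13 gives 14.5 + 0.25Q − (724/3 - (1/3)Q) = 13, so Q' = 2878/7.
Then Pb = 724/3 − (1/3)·(2878/7) = 730/7 and Ps = 14.5 + 0.25·(2878/7) = 821/7.
The subsidy expands output by 2878/7 − 2722/7 = 156/7 past the efficient level; on those units the gap between marginal cost and willingness to pay runs from 0 up to 13.
DWL = ½ × 13 × 156/7 = 1014/7.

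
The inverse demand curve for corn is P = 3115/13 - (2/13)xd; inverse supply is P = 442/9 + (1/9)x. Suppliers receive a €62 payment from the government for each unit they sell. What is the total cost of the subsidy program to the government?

Pre-subsidy: 3115/13 - (2/13)x = 442/9 + (1/9)x gives x* = 719 and P* = 129.
With the subsidy, sellers receive Ps = Pb + 62 for each unit, where Pb is the price buyers pay.
On the curves, Pb = 3115/13 - (2/13)x and Ps = 442/9 + (1/9)x; the wedge Ps − Pb = 62 gives 442/9 + (1/9)x − (3115/13 - (2/13)x) = 62, so x' = 953.
Then Pb = 3115/13 − (2/13)·953 = 93 and Ps = 442/9 + (1/9)·953 = 155.
Government outlay = subsidy × quantity = 62 × 953 = 59086.

Government cost = €59086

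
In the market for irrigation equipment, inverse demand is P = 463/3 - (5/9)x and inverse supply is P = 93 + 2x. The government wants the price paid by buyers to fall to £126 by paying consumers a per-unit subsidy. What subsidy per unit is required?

Required subsidy s = £69 per unit

At a buyer price of 126, quantity demanded is 277.8 − 1.8·126 = 51.
Sellers supply 51 only when they receive Ps = 93 + 2·51 = 195.
s = Ps − Pb = 195 − 126 = 69.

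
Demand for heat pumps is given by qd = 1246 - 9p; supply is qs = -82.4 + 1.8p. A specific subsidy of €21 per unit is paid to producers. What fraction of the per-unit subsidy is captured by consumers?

Pre-subsidy: 1246 - 9p = -82.4 + 1.8p gives p* = 123, q* = 139.
With the subsidy, sellers receive ps = pb + 21 for each unit, where pb is the price buyers pay.
Supply in terms of pb becomes qs = -82.4 + 1.8(pb + 21) = -44.6 + 1.8pb. Setting this equal to demand: 1246 - 9pb = -44.6 + 1.8pb, so pb = 119.5.
Sellers receive ps = 119.5 + 21 = 140.5; q' = 1246 − 9·119.5 = 170.5.
Buyers' price falls by p* − pb = 123 − 119.5 = 3.5; sellers' price rises by ps − p* = 140.5 − 123 = 17.5.
So consumers capture 3.5/21 = 1/6 of each unit of subsidy.

Consumer share = 1/6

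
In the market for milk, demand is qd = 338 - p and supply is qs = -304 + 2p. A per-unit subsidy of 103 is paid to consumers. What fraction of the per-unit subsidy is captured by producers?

Producer share = 1/3

Pre-subsidy: 338 - p = -304 + 2p gives p* = 214, q* = 124.
With the rebate, buyers effectively pay pb = ps − 103, where ps is the price sellers receive.
Demand in terms of ps becomes qd = 338 − 1(ps − 103) = 441 - ps. Setting this equal to supply: 441 - ps = -304 + 2ps, so ps = 745/3.
Buyers pay pb = 745/3 − 103 = 436/3; q' = -304 + 2·(745/3) = 578/3.
Buyers' price falls by p* − pb = 214 − 436/3 = 206/3; sellers' price rises by ps − p* = 745/3 − 214 = 103/3.
So producers capture (103/3)/103 = 1/3 of each unit of subsidy.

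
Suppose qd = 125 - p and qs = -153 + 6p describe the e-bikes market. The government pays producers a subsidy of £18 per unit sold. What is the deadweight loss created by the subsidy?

Deadweight loss = 972/7

Pre-subsidy: 125 - p = -153 + 6p gives p* = 278/7, q* = 597/7.
With the subsidy, sellers receive ps = pb + 18 for each unit, where pb is the price buyers pay.
Supply in terms of pb becomes qs = -153 + 6(pb + 18) = -45 + 6pb. Setting this equal to demand: 125 - pb = -45 + 6pb, so pb = 170/7.
Sellers receive ps = 170/7 + 18 = 296/7; q' = 125 − 1·(170/7) = 705/7.
The subsidy expands output by 705/7 − 597/7 = 108/7 past the efficient level; on those units the gap between marginal cost and willingness to pay runs from 0 up to 18.
DWL = ½ × 18 × 108/7 = 972/7.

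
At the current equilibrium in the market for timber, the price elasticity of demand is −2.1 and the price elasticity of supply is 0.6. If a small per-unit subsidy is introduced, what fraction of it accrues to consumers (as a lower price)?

For a small subsidy around the equilibrium, the benefit split depends on the relative slopes, which at a point are proportional to the elasticities.
Buyer share = εs/(εs + |εd|) = 0.6/(0.6 + 2.1) = 2/9; seller share = |εd|/(εs + |εd|) = 7/9.

Consumer share = 2/9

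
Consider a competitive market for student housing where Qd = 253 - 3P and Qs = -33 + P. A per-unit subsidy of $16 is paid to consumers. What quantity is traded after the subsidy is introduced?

Q' = 50.5

Pre-subsidy: 253 - 3P = -33 + P gives P* = 71.5, Q* = 38.5.
With the rebate, buyers effectively pay Pb = Ps − 16, where Ps is the price sellers receive.
Demand in terms of Ps becomes Qd = 253 − 3(Ps − 16) = 301 - 3Ps. Setting this equal to supply: 301 - 3Ps = -33 + Ps, so Ps = 83.5.
Buyers pay Pb = 83.5 − 16 = 67.5; Q' = -33 + 1·83.5 = 50.5.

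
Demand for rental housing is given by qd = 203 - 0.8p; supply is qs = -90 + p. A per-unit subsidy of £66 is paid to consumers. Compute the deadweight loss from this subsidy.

Deadweight loss = £968

Pre-subsidy: 203 - 0.8p = -90 + p gives p* = 1465/9, q* = 655/9.
With the rebate, buyers effectively pay pb = ps − 66, where ps is the price sellers receive.
Demand in terms of ps becomes qd = 203 − 0.8(ps − 66) = 255.8 - 0.8ps. Setting this equal to supply: 255.8 - 0.8ps = -90 + ps, so ps = 1729/9.
Buyers pay pb = 1729/9 − 66 = 1135/9; q' = -90 + 1·(1729/9) = 919/9.
The subsidy expands output by 919/9 − 655/9 = 88/3 past the efficient level; on those units the gap between marginal cost and willingness to pay runs from 0 up to 66.
DWL = ½ × 66 × 88/3 = 968.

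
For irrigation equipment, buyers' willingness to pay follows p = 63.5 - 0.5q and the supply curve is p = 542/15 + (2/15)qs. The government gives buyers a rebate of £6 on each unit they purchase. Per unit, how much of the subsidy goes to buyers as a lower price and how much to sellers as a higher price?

Buyers gain 90/19 per unit; sellers gain 24/19 per unit

Pre-subsidy: 63.5 - 0.5q = 542/15 + (2/15)q gives q* = 821/19 and p* = 796/19.
With the rebate, buyers effectively pay pb = ps − 6, where ps is the price sellers receive.
On the curves, pb = 63.5 - 0.5q and ps = 542/15 + (2/15)q; the wedge ps − pb = 6 gives 542/15 + (2/15)q − (63.5 - 0.5q) = 6, so q' = 1001/19.
Then pb = 63.5 − 0.5·(1001/19) = 706/19 and ps = 542/15 + (2/15)·(1001/19) = 820/19.
Buyers' price falls by p* − pb = 796/19 − 706/19 = 90/19; sellers' price rises by ps − p* = 820/19 − 796/19 = 24/19.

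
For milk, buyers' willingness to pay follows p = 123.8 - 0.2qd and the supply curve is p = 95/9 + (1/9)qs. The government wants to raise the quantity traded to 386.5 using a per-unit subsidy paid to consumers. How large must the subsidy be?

Required subsidy s = 7 per unit

At q = 386.5, from the demand curve buyers pay pb = 123.8 − 0.2·386.5 = 46.5; from the supply curve sellers need ps = 95/9 + (1/9)·386.5 = 53.5.
The subsidy must fill the gap: s = ps − pb = 53.5 − 46.5 = 7.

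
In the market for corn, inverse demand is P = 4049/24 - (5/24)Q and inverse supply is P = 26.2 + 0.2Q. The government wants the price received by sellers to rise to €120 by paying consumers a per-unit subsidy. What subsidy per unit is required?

Required subsidy s = €49 per unit

At a seller price of 120, quantity supplied is -131 + 5·120 = 469.
Buyers absorb 469 only when they pay Pb = 4049/24 − (5/24)·469 = 71.
s = Ps − Pb = 120 − 71 = 49.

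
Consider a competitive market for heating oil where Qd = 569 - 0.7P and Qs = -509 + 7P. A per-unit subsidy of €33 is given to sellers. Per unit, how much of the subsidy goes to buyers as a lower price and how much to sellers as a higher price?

Pre-subsidy: 569 - 0.7P = -509 + 7P gives P* = 140, Q* = 471.
With the subsidy, sellers receive Ps = Pb + 33 for each unit, where Pb is the price buyers pay.
Supply in terms of Pb becomes Qs = -509 + 7(Pb + 33) = -278 + 7Pb. Setting this equal to demand: 569 - 0.7Pb = -278 + 7Pb, so Pb = 110.
Sellers receive Ps = 110 + 33 = 143; Q' = 569 − 0.7·110 = 492.
Buyers' price falls by P* − Pb = 140 − 110 = 30; sellers' price rises by Ps − P* = 143 − 140 = 3.

Buyers gain €30 per unit; sellers gain €3 per unit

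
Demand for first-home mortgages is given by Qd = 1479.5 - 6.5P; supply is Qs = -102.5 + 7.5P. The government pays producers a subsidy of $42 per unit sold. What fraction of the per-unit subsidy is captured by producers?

Producer share = 13/28

Pre-subsidy: 1479.5 - 6.5P = -102.5 + 7.5P gives P* = 113, Q* = 745.
With the subsidy, sellers receive Ps = Pb + 42 for each unit, where Pb is the price buyers pay.
Supply in terms of Pb becomes Qs = -102.5 + 7.5(Pb + 42) = 212.5 + 7.5Pb. Setting this equal to demand: 1479.5 - 6.5Pb = 212.5 + 7.5Pb, so Pb = 90.5.
Sellers receive Ps = 90.5 + 42 = 132.5; Q' = 1479.5 − 6.5·90.5 = 891.25.
Buyers' price falls by P* − Pb = 113 − 90.5 = 22.5; sellers' price rises by Ps − P* = 132.5 − 113 = 19.5.
So producers capture 19.5/42 = 13/28 of each unit of subsidy.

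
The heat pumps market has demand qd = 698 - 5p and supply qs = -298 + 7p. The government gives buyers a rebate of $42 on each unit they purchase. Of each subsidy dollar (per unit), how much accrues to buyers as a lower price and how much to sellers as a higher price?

Buyers gain $24.5 per unit; sellers gain $17.5 per unit

Pre-subsidy: 698 - 5p = -298 + 7p gives p* = 83, q* = 283.
With the rebate, buyers effectively pay pb = ps − 42, where ps is the price sellers receive.
Demand in terms of ps becomes qd = 698 − 5(ps − 42) = 908 - 5ps. Setting this equal to supply: 908 - 5ps = -298 + 7ps, so ps = 100.5.
Buyers pay pb = 100.5 − 42 = 58.5; q' = -298 + 7·100.5 = 405.5.
Buyers' price falls by p* − pb = 83 − 58.5 = 24.5; sellers' price rises by ps − p* = 100.5 − 83 = 17.5.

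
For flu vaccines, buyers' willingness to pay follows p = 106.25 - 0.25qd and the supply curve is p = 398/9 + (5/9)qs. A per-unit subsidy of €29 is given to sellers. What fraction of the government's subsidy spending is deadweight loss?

Pre-subsidy: 106.25 - 0.25q = 398/9 + (5/9)q gives q* = 77 and p* = 87.
With the subsidy, sellers receive ps = pb + 29 for each unit, where pb is the price buyers pay.
On the curves, pb = 106.25 - 0.25q and ps = 398/9 + (5/9)q; the wedge ps − pb = 29 gives 398/9 + (5/9)q − (106.25 - 0.25q) = 29, so q' = 113.
Then pb = 106.25 − 0.25·113 = 78 and ps = 398/9 + (5/9)·113 = 107.
ΔCS = ½(77 + 113)(87 − 78) = 855; ΔPS = ½(77 + 113)(107 − 87) = 1900.
Government spending = 29 × 113 = 3277.
DWL = ½ × 29 × (113 − 77) = 522; fraction = 522 / 3277 = 18/113.

DWL / government spending = 18/113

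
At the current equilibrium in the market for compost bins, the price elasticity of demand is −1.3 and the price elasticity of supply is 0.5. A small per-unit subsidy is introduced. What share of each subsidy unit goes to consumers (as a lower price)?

For a small subsidy around the equilibrium, the benefit split depends on the relative slopes, which at a point are proportional to the elasticities.
Buyer share = εs/(εs + |εd|) = 0.5/(0.5 + 1.3) = 5/18; seller share = |εd|/(εs + |εd|) = 13/18.

Consumer share = 5/18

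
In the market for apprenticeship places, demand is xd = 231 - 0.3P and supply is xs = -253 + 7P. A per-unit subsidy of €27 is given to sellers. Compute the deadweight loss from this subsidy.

Pre-subsidy: 231 - 0.3P = -253 + 7P gives P* = 4840/73, x* = 15411/73.
With the subsidy, sellers receive Ps = Pb + 27 for each unit, where Pb is the price buyers pay.
Supply in terms of Pb becomes xs = -253 + 7(Pb + 27) = -64 + 7Pb. Setting this equal to demand: 231 - 0.3Pb = -64 + 7Pb, so Pb = 2950/73.
Sellers receive Ps = 2950/73 + 27 = 4921/73; x' = 231 − 0.3·(2950/73) = 15978/73.
The subsidy expands output by 15978/73 − 15411/73 = 567/73 past the efficient level; on those units the gap between marginal cost and willingness to pay runs from 0 up to 27.
DWL = ½ × 27 × 567/73 = 15309/146.

Deadweight loss = 15309/146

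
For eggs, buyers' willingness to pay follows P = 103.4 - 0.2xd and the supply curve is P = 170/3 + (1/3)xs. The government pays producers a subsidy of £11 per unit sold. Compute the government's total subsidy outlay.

Government cost = £1190.75

Pre-subsidy: 103.4 - 0.2x = 170/3 + (1/3)x gives x* = 87.625 and P* = 85.875.
With the subsidy, sellers receive Ps = Pb + 11 for each unit, where Pb is the price buyers pay.
On the curves, Pb = 103.4 - 0.2x and Ps = 170/3 + (1/3)x; the wedge Ps − Pb = 11 gives 170/3 + (1/3)x − (103.4 - 0.2x) = 11, so x' = 108.25.
Then Pb = 103.4 − 0.2·108.25 = 81.75 and Ps = 170/3 + (1/3)·108.25 = 92.75.
Government outlay = subsidy × quantity = 11 × 108.25 = 1190.75.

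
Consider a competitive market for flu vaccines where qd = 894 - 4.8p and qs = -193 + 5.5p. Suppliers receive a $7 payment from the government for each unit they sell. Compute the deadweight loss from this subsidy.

Pre-subsidy: 894 - 4.8p = -193 + 5.5p gives p* = 10870/103, q* = 39906/103.
With the subsidy, sellers receive ps = pb + 7 for each unit, where pb is the price buyers pay.
Supply in terms of pb becomes qs = -193 + 5.5(pb + 7) = -154.5 + 5.5pb. Setting this equal to demand: 894 - 4.8pb = -154.5 + 5.5pb, so pb = 10485/103.
Sellers receive ps = 10485/103 + 7 = 11206/103; q' = 894 − 4.8·(10485/103) = 41754/103.
The subsidy expands output by 41754/103 − 39906/103 = 1848/103 past the efficient level; on those units the gap between marginal cost and willingness to pay runs from 0 up to 7.
DWL = ½ × 7 × 1848/103 = 6468/103.

Deadweight loss = 6468/103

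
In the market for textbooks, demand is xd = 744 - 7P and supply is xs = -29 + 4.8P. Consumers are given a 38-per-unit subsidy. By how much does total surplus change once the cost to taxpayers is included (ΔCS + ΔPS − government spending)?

Net change in total surplus = -121296/59

Pre-subsidy: 744 - 7P = -29 + 4.8P gives P* = 3865/59, x* = 16841/59.
With the rebate, buyers effectively pay Pb = Ps − 38, where Ps is the price sellers receive.
Demand in terms of Ps becomes xd = 744 − 7(Ps − 38) = 1010 - 7Ps. Setting this equal to supply: 1010 - 7Ps = -29 + 4.8Ps, so Ps = 5195/59.
Buyers pay Pb = 5195/59 − 38 = 2953/59; x' = -29 + 4.8·(5195/59) = 23225/59.
ΔCS = ½(16841/59 + 23225/59)(3865/59 − 2953/59) = 18270096/3481; ΔPS = ½(16841/59 + 23225/59)(5195/59 − 3865/59) = 26643890/3481.
Government spending = 38 × 23225/59 = 882550/59.
Net change = 18270096/3481 + 26643890/3481 − 882550/59 = -121296/59. The loss equals the DWL triangle ½·38·6384/59.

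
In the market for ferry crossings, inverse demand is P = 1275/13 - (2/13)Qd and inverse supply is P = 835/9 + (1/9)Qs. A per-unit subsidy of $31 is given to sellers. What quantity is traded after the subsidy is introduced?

Q' = 137

Pre-subsidy: 1275/13 - (2/13)Q = 835/9 + (1/9)Q gives Q* = 20 and P* = 95.
With the subsidy, sellers receive Ps = Pb + 31 for each unit, where Pb is the price buyers pay.
On the curves, Pb = 1275/13 - (2/13)Q and Ps = 835/9 + (1/9)Q; the wedge Ps − Pb = 31 gives 835/9 + (1/9)Q − (1275/13 - (2/13)Q) = 31, so Q' = 137.
Then Pb = 1275/13 − (2/13)·137 = 77 and Ps = 835/9 + (1/9)·137 = 108.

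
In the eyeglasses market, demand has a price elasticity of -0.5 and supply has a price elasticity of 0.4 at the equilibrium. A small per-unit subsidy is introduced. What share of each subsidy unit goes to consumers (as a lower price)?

Consumer share = 4/9

For a small subsidy around the equilibrium, the benefit split depends on the relative slopes, which at a point are proportional to the elasticities.
Buyer share = εs/(εs + |εd|) = 0.4/(0.4 + 0.5) = 4/9; seller share = |εd|/(εs + |εd|) = 5/9.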